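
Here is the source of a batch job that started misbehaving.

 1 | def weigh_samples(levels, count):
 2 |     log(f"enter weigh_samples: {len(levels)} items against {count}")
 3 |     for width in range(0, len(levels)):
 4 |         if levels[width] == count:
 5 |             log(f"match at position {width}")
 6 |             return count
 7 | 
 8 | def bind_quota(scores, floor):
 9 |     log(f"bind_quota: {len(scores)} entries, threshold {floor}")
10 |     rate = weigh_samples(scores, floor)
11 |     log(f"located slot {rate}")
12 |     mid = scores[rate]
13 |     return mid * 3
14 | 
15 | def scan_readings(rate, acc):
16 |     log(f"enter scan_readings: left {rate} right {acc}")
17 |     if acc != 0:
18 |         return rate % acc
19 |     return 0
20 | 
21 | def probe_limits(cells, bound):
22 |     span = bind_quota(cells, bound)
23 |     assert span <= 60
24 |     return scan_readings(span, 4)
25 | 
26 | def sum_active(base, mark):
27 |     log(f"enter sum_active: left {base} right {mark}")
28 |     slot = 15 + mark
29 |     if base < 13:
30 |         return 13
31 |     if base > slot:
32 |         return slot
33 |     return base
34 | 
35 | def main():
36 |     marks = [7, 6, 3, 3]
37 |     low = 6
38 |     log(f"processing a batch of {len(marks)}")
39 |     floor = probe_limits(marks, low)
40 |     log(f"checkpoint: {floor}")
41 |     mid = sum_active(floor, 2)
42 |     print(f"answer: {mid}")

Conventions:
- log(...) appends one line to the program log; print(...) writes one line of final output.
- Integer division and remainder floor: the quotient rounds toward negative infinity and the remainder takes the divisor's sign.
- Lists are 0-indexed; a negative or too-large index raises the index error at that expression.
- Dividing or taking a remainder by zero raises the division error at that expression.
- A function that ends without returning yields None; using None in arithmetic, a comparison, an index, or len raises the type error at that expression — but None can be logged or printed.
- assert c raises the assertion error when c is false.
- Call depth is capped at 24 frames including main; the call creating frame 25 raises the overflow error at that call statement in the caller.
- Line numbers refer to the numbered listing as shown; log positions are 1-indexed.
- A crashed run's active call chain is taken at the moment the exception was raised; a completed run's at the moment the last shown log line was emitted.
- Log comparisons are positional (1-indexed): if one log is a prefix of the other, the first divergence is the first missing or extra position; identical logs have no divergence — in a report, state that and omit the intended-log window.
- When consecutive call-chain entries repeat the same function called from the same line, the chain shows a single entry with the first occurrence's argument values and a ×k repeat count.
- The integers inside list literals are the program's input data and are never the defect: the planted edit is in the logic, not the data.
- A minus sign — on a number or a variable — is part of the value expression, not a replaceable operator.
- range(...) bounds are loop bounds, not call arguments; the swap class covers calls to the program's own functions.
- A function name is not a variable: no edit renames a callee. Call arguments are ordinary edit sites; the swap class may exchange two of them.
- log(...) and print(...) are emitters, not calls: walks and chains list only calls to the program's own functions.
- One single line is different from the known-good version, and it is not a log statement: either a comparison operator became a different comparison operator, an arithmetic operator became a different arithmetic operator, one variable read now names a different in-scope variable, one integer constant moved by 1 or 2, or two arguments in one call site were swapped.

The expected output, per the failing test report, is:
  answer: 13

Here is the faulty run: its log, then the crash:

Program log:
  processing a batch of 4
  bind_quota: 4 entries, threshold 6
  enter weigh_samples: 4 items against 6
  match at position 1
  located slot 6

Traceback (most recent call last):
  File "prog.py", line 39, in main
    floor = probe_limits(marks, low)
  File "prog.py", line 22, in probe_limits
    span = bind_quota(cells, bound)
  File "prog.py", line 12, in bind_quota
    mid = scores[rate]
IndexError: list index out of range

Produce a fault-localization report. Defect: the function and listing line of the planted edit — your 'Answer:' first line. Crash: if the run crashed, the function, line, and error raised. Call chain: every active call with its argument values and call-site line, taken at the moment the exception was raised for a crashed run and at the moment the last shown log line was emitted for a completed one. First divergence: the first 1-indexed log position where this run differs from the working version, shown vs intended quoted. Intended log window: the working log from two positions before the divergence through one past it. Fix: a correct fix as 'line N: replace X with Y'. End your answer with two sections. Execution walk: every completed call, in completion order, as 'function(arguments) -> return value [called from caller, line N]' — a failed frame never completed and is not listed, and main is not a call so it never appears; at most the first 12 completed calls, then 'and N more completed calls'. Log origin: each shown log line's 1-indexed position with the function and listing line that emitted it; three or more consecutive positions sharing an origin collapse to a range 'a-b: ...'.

Answer: the defect is in weigh_samples at line 6.
The tell: The earliest visible damage is log position 5 — 'located slot 6' rather than the intended 'located slot 1'.
Crash: bind_quota, line 12, IndexError.
Call chain: main -> probe_limits([7, 6, 3, 3], 6) (called at line 39) -> bind_quota([7, 6, 3, 3], 6) (called at line 22).
First divergence: at position 5 the run shows 'located slot 6' where the working version logs 'located slot 1'.
Intended log window:
  3: enter weigh_samples: 4 items against 6
  4: match at position 1
  5: located slot 1
  6: enter scan_readings: left 18 right 4
Execution walk:
  weigh_samples([7, 6, 3, 3], 6) -> 6  [called from bind_quota, line 10]
Log origin:
  1: emitted by main (line 38)
  2: emitted by bind_quota (line 9)
  3: emitted by weigh_samples (line 2)
  4: emitted by weigh_samples (line 5)
  5: emitted by bind_quota (line 11)
A correct fix: line 6: replace `count` with `width`.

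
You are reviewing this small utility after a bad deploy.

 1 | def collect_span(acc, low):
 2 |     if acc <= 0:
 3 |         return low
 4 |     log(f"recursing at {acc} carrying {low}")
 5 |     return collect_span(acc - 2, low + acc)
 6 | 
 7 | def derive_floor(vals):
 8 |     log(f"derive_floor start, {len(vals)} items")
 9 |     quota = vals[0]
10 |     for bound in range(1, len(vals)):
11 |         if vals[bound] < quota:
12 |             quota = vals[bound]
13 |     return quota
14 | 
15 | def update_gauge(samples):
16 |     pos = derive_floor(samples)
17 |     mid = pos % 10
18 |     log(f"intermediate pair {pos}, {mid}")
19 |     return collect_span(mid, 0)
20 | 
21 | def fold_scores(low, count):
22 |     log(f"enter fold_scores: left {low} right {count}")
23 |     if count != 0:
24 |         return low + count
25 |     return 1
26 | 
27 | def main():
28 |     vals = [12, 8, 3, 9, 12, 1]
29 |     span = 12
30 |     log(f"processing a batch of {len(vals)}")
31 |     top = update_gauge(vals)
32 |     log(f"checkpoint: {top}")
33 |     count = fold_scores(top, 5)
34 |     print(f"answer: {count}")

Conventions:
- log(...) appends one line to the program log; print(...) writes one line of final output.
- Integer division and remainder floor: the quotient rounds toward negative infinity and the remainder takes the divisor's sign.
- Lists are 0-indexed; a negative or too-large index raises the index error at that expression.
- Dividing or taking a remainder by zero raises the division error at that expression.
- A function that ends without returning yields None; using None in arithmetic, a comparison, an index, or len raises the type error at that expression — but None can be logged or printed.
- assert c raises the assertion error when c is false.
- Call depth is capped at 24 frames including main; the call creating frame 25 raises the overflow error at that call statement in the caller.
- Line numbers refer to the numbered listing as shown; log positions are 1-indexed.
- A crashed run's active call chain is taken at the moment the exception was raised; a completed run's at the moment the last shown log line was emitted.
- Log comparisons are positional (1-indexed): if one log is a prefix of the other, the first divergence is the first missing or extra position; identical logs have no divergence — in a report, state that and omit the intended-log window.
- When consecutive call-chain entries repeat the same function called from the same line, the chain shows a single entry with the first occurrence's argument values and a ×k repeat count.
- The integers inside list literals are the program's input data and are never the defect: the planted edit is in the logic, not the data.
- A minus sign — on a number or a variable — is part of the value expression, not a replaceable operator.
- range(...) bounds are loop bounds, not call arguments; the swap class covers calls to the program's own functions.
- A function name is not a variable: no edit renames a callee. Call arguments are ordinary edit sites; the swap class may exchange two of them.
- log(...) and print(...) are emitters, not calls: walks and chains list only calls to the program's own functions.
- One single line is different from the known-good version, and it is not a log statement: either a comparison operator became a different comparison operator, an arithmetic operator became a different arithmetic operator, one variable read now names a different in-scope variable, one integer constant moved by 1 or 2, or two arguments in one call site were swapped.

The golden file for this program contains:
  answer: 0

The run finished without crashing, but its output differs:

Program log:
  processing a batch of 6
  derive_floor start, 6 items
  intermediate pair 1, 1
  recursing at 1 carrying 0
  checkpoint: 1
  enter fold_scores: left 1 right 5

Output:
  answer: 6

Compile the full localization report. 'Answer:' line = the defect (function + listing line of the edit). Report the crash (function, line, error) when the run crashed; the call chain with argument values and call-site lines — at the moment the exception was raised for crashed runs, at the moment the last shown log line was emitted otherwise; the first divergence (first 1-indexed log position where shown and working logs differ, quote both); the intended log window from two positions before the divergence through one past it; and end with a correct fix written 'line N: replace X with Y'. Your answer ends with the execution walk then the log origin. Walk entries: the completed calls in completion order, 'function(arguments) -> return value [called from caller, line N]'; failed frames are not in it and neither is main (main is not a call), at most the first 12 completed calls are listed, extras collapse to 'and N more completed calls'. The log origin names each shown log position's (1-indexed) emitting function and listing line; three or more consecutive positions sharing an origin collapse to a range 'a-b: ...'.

Answer: the defect is in fold_scores at line 24.
Key observation: No log line changed; the fault shows up purely in the output.
Call chain: main -> fold_scores(1, 5) (called at line 33).
First divergence: none (the log streams are identical).
Execution walk:
  derive_floor([12, 8, 3, 9, 12, 1]) -> 1  [called from update_gauge, line 16]
  collect_span(-1, 1) -> 1  [called from collect_span, line 5]
  collect_span(1, 0) -> 1  [called from update_gauge, line 19]
  update_gauge([12, 8, 3, 9, 12, 1]) -> 1  [called from main, line 31]
  fold_scores(1, 5) -> 6  [called from main, line 33]
Log line origins:
  1: logged in main at line 30
  2: logged in derive_floor at line 8
  3: logged in update_gauge at line 18
  4: logged in collect_span at line 4
  5: logged in main at line 32
  6: logged in fold_scores at line 22
A correct fix: line 24: replace `+` with `//`.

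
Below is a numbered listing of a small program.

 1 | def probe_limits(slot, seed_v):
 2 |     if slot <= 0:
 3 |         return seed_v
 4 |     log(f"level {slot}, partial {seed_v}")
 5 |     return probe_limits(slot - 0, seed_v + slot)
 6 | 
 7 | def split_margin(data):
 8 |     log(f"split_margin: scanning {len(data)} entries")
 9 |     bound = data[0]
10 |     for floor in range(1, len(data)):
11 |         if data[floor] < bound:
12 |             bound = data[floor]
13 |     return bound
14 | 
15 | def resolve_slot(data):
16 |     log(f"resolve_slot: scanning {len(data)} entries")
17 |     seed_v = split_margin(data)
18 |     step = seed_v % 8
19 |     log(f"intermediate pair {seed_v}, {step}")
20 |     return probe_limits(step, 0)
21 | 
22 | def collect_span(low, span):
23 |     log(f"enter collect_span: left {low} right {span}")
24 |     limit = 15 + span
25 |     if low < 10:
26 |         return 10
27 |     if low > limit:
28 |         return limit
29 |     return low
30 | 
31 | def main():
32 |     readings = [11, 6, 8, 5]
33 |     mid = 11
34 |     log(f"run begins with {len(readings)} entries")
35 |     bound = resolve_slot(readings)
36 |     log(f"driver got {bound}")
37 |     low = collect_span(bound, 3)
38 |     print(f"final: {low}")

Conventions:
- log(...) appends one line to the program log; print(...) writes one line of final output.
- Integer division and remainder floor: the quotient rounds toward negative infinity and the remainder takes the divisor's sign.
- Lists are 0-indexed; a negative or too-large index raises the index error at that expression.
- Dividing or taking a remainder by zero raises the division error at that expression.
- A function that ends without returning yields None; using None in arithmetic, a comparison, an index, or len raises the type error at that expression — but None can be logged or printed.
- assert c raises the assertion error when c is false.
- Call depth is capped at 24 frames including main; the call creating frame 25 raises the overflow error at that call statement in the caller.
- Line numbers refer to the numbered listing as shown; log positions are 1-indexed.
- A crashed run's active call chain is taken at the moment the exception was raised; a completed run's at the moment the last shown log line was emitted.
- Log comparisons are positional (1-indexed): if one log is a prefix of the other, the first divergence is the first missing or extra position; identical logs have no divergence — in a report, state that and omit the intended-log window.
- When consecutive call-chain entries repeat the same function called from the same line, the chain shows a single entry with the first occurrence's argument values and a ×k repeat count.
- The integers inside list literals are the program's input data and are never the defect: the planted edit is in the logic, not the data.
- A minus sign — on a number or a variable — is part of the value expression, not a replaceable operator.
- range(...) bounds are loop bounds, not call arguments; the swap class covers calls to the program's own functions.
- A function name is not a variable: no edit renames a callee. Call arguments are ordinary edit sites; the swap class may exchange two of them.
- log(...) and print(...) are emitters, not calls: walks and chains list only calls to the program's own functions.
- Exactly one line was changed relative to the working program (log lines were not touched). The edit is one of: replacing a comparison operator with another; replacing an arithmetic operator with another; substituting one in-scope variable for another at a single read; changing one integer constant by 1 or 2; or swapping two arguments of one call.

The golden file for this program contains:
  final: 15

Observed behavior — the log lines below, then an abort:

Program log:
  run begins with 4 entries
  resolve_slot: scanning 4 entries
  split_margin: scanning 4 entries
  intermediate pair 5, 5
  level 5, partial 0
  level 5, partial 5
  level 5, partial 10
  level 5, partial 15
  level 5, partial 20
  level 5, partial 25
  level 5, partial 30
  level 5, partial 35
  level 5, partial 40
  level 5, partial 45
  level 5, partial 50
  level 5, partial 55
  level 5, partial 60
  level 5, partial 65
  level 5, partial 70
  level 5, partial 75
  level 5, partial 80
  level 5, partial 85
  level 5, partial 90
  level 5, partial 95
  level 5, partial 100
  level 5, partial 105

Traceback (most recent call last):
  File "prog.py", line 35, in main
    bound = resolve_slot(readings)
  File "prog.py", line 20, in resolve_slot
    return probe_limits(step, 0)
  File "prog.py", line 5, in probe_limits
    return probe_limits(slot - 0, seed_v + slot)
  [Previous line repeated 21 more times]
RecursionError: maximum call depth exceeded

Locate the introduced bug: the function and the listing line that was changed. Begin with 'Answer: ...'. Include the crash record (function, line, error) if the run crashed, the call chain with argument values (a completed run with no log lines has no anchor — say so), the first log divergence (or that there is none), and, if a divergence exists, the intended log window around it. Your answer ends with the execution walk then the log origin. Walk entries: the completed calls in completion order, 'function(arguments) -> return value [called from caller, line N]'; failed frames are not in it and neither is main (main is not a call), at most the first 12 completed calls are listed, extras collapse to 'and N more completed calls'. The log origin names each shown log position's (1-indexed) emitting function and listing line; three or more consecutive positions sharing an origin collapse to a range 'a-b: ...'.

Answer: the defect is in probe_limits at line 5.
The tell: The earliest visible damage is log position 6 — 'level 5, partial 5' rather than the intended 'level 4, partial 5'.
Crash: probe_limits, line 5, RecursionError.
Call chain: main -> resolve_slot([11, 6, 8, 5]) (called at line 35) -> probe_limits(5, 0) (called at line 20) -> probe_limits(5, 5) (called at line 5) ×21.
First divergence: at position 6 the run shows 'level 5, partial 5' where the working version logs 'level 4, partial 5'.
Intended log window:
  4: intermediate pair 5, 5
  5: level 5, partial 0
  6: level 4, partial 5
  7: level 3, partial 9
Execution walk:
  split_margin([11, 6, 8, 5]) -> 5  [called from resolve_slot, line 17]
Log origin:
  1: emitted by main (line 34)
  2: emitted by resolve_slot (line 16)
  3: emitted by split_margin (line 8)
  4: emitted by resolve_slot (line 19)
  5-26: emitted by probe_limits (line 4)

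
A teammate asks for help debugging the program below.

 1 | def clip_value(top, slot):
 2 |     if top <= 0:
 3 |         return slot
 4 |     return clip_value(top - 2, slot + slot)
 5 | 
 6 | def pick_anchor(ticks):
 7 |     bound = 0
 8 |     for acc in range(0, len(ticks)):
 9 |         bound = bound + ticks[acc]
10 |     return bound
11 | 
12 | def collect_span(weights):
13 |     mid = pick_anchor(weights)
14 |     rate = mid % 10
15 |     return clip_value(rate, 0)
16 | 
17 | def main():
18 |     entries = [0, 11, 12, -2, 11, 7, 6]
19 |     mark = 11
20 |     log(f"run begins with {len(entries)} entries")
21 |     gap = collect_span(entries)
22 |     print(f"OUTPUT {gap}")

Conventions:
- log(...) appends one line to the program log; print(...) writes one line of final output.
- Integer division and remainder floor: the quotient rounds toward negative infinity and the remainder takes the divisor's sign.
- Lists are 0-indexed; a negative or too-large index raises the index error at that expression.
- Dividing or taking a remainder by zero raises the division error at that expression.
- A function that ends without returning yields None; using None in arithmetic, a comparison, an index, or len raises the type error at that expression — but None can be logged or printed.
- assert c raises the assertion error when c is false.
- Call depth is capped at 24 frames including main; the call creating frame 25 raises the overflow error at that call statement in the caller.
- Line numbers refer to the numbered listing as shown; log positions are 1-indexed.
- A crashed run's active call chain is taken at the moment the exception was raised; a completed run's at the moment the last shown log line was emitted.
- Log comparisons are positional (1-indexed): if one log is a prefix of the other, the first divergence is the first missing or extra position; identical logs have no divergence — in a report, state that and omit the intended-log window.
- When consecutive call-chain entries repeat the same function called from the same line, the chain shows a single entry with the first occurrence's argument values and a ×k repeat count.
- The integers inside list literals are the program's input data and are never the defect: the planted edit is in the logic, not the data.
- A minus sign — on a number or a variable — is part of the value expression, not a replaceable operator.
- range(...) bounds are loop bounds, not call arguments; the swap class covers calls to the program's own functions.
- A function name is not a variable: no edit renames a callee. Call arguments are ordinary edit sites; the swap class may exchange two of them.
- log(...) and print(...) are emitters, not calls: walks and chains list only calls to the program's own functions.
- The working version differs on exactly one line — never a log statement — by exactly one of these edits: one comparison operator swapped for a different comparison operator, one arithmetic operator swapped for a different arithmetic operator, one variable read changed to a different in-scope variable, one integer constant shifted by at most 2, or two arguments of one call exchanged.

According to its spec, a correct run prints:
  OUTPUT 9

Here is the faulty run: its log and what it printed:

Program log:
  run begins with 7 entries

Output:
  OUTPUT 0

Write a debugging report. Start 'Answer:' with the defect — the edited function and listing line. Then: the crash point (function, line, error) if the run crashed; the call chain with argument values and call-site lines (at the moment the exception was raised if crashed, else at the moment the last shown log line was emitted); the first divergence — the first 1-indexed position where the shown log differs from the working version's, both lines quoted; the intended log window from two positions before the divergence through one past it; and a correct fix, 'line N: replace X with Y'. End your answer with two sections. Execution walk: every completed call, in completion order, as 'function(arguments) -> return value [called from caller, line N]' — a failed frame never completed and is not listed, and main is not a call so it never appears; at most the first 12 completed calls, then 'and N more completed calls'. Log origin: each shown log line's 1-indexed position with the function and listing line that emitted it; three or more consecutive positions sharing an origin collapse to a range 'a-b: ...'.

Answer: the defect is in clip_value at line 4.
Key observation: No log line changed; the fault shows up purely in the output.
Call chain: main.
First divergence: there is none — every log position agrees.
Execution walk:
  pick_anchor([0, 11, 12, -2, 11, 7, 6]) -> 45  [called from collect_span, line 13]
  clip_value(-1, 0) -> 0  [called from clip_value, line 4]
  clip_value(1, 0) -> 0  [called from clip_value, line 4]
  clip_value(3, 0) -> 0  [called from clip_value, line 4]
  clip_value(5, 0) -> 0  [called from collect_span, line 15]
  collect_span([0, 11, 12, -2, 11, 7, 6]) -> 0  [called from main, line 21]
Log line origins:
  1 — main, line 20
A correct fix: line 4: replace `slot + slot` with `slot + top`.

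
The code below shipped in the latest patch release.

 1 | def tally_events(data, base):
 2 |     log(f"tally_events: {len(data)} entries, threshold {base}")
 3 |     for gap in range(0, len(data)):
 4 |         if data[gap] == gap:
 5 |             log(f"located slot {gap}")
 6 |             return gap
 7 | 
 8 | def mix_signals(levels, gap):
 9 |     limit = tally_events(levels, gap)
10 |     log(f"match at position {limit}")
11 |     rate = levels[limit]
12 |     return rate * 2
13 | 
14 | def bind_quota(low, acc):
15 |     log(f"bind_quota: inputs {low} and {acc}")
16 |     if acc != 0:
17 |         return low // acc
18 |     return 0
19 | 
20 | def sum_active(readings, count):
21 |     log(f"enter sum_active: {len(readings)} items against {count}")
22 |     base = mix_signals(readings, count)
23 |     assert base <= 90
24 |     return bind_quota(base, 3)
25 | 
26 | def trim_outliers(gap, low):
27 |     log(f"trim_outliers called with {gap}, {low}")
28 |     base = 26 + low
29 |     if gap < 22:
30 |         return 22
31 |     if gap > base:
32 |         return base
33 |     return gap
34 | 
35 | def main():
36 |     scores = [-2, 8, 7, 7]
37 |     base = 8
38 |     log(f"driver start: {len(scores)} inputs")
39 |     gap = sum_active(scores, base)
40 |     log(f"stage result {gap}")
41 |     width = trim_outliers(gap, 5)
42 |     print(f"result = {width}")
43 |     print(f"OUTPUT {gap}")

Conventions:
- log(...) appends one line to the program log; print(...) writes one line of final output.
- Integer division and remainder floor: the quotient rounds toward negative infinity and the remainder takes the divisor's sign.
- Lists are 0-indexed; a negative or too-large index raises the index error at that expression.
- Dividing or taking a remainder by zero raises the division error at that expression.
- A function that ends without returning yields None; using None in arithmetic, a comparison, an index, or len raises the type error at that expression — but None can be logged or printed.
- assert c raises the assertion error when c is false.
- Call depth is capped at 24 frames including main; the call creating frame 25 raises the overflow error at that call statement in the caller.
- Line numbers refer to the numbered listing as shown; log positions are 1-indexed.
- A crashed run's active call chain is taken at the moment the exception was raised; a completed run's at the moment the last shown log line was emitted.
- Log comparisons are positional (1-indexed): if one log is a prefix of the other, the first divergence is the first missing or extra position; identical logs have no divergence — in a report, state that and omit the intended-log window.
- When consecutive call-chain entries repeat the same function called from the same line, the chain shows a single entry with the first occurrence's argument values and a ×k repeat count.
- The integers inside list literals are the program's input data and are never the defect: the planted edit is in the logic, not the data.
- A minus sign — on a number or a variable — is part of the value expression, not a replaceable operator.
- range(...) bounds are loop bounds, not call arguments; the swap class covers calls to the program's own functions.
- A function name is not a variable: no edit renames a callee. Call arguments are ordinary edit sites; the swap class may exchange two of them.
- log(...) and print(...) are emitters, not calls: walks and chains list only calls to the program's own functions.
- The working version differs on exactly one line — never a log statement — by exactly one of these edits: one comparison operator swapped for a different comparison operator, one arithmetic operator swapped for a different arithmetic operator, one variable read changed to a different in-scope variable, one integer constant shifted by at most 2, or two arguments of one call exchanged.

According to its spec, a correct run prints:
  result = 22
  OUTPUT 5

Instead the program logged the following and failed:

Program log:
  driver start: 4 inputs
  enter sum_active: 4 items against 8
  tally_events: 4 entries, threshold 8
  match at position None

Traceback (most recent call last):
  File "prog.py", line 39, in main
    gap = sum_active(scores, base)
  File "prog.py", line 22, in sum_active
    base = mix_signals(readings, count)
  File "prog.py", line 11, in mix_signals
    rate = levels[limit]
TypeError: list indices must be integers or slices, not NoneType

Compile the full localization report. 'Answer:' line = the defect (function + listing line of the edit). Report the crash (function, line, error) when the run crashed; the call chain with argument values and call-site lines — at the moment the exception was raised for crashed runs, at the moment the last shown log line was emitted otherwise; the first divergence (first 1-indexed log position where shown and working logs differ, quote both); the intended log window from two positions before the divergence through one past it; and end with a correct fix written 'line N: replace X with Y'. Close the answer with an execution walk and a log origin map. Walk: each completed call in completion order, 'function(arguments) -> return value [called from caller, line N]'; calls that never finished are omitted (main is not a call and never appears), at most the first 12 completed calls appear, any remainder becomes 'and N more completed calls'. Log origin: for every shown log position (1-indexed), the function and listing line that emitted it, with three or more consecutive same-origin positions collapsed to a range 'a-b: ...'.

Answer: the defect is in tally_events at line 4.
The tell: Everything matches until log position 4, which reads 'match at position None' in place of 'located slot 1'.
Crash: mix_signals, line 11, TypeError.
Call chain: main -> sum_active([-2, 8, 7, 7], 8) (called at line 39) -> mix_signals([-2, 8, 7, 7], 8) (called at line 22).
First divergence: position 4 — shown 'match at position None', intended 'located slot 1'.
Intended log window:
  2: enter sum_active: 4 items against 8
  3: tally_events: 4 entries, threshold 8
  4: located slot 1
  5: match at position 1
Execution walk:
  tally_events([-2, 8, 7, 7], 8) -> None  [called from mix_signals, line 9]
Origin of each log line:
  1: emitted by main (line 38)
  2: emitted by sum_active (line 21)
  3: emitted by tally_events (line 2)
  4: emitted by mix_signals (line 10)
A correct fix: line 4: replace `data[gap] == gap` with `data[gap] == base`.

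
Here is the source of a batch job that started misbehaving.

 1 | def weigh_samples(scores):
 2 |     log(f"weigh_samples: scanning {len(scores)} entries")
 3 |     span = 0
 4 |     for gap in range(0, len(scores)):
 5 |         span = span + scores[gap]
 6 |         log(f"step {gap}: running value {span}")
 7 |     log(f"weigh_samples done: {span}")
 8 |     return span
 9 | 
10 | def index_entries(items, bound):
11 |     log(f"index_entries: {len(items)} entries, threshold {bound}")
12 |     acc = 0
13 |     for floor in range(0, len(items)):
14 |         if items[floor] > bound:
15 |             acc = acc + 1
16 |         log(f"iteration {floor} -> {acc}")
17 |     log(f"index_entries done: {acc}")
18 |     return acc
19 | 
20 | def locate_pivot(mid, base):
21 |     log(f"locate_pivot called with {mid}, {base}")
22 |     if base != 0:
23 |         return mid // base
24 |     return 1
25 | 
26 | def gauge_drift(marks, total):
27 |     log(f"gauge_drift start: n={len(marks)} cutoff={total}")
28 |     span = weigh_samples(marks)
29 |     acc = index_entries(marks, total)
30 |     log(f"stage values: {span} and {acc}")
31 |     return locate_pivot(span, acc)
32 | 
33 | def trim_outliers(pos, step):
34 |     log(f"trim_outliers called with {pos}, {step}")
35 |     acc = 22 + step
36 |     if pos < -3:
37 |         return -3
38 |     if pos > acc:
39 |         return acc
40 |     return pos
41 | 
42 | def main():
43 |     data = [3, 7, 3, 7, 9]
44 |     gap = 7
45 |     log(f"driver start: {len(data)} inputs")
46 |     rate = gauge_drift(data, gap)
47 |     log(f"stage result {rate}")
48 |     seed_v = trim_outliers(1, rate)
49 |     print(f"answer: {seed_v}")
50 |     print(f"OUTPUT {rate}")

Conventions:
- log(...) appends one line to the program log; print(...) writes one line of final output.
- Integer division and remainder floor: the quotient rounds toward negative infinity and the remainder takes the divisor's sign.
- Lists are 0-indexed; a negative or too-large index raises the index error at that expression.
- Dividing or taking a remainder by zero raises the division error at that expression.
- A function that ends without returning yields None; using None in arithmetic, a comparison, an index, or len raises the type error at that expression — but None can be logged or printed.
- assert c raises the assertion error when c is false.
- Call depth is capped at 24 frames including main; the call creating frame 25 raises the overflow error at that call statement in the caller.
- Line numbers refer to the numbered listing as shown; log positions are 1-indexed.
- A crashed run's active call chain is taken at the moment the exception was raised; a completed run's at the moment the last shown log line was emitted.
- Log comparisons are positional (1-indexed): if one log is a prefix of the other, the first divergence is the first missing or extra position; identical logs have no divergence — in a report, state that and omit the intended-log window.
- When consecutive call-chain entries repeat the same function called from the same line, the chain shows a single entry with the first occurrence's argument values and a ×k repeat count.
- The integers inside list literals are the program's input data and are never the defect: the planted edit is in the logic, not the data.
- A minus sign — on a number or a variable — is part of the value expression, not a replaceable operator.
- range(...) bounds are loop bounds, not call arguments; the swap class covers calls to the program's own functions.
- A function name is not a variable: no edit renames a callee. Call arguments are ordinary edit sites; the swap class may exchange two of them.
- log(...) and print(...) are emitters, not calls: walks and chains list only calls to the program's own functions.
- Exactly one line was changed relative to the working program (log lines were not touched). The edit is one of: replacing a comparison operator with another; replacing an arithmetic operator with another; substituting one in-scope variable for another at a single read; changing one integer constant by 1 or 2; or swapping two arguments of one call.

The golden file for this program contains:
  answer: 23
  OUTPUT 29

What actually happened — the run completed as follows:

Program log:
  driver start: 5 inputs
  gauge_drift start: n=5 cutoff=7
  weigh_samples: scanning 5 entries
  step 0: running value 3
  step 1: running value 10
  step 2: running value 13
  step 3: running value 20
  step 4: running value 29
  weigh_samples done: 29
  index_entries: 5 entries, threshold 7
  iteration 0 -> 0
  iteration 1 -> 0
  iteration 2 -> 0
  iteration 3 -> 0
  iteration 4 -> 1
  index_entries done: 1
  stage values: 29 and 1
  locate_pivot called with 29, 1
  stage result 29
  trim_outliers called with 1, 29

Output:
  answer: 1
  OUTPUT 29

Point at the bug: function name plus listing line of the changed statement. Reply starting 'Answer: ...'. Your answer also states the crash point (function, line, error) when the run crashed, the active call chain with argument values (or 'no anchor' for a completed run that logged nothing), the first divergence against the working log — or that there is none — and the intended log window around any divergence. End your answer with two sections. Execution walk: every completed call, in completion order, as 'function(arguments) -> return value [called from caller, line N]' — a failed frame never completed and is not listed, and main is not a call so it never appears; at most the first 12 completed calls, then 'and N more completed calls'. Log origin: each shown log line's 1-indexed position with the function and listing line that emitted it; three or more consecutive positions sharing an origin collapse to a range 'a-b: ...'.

Answer: the defect is in main at line 48.
Key observation: Log line 20 is where behavior first shows: 'trim_outliers called with 1, 29' appears instead of 'trim_outliers called with 29, 1'.
Call chain: main -> trim_outliers(1, 29) (called at line 48).
First divergence: position 20 — the shown line 'trim_outliers called with 1, 29' should read 'trim_outliers called with 29, 1'.
Intended log window:
  18: locate_pivot called with 29, 1
  19: stage result 29
  20: trim_outliers called with 29, 1
Execution walk:
  weigh_samples([3, 7, 3, 7, 9]) -> 29  [called from gauge_drift, line 28]
  index_entries([3, 7, 3, 7, 9], 7) -> 1  [called from gauge_drift, line 29]
  locate_pivot(29, 1) -> 29  [called from gauge_drift, line 31]
  gauge_drift([3, 7, 3, 7, 9], 7) -> 29  [called from main, line 46]
  trim_outliers(1, 29) -> 1  [called from main, line 48]
Log line origins:
  1: emitted by main (line 45)
  2: emitted by gauge_drift (line 27)
  3: emitted by weigh_samples (line 2)
  4-8: emitted by weigh_samples (line 6)
  9: emitted by weigh_samples (line 7)
  10: emitted by index_entries (line 11)
  11-15: emitted by index_entries (line 16)
  16: emitted by index_entries (line 17)
  17: emitted by gauge_drift (line 30)
  18: emitted by locate_pivot (line 21)
  19: emitted by main (line 47)
  20: emitted by trim_outliers (line 34)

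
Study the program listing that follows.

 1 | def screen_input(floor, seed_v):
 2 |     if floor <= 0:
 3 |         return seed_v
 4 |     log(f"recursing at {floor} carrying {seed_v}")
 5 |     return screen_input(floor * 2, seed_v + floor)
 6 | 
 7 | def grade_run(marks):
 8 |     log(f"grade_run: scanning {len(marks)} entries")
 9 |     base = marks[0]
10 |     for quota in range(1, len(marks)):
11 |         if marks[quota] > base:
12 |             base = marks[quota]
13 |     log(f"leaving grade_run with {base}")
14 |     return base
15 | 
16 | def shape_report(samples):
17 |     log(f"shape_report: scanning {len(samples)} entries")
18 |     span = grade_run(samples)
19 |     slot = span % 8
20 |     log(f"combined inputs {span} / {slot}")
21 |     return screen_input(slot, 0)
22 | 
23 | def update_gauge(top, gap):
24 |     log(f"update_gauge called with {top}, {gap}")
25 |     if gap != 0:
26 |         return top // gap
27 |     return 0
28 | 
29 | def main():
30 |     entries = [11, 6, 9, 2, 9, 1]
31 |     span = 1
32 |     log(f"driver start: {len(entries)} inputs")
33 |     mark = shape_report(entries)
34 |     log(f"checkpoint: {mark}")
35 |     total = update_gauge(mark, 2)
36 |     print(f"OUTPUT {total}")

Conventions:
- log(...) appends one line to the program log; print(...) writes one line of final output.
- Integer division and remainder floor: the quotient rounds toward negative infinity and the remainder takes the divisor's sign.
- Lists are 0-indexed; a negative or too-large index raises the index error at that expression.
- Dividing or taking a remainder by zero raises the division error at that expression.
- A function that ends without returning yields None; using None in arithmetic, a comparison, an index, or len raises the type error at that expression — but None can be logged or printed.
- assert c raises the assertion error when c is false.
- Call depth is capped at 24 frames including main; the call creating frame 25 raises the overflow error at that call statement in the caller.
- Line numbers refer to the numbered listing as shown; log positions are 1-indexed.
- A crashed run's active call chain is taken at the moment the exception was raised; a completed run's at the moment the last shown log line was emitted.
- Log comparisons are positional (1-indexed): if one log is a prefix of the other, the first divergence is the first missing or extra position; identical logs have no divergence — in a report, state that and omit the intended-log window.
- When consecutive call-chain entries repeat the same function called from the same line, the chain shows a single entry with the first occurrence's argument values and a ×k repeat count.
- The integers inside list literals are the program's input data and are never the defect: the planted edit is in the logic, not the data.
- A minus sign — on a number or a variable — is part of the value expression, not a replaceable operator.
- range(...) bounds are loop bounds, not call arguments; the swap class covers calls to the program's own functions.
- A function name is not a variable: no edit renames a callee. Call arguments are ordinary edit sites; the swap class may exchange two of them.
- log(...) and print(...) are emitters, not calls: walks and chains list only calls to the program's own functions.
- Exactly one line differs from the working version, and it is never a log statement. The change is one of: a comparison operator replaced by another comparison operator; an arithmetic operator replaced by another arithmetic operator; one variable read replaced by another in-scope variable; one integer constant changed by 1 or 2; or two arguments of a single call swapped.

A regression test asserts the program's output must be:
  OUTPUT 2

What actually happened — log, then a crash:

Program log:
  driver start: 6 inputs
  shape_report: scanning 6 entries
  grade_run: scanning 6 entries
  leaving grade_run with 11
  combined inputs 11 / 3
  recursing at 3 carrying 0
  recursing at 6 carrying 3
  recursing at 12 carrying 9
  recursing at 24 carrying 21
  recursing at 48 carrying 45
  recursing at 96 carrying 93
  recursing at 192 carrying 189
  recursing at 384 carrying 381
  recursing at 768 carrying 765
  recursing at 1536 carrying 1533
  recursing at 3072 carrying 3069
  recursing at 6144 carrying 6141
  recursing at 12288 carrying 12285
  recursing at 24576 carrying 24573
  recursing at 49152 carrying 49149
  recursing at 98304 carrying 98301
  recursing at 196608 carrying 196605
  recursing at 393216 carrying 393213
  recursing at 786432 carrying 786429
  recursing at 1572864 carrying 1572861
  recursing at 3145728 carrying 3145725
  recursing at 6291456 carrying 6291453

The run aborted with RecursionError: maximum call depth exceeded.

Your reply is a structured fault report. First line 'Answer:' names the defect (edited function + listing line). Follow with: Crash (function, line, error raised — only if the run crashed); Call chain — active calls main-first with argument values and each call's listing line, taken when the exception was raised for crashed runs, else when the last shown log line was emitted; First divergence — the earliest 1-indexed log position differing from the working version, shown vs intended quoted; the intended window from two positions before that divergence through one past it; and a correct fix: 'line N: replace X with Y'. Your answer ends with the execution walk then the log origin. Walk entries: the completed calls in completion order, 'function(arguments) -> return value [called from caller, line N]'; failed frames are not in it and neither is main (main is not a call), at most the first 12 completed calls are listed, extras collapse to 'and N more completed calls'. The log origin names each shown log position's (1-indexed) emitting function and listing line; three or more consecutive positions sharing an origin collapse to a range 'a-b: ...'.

Answer: the defect is in screen_input at line 5.
Core observation: The earliest visible damage is log position 7 — 'recursing at 6 carrying 3' rather than the intended 'recursing at 1 carrying 3'.
Crash: screen_input, line 5, RecursionError.
Call chain: main -> shape_report([11, 6, 9, 2, 9, 1]) (called at line 33) -> screen_input(3, 0) (called at line 21) -> screen_input(6, 3) (called at line 5) ×21.
First divergence: position 7; shown 'recursing at 6 carrying 3' vs intended 'recursing at 1 carrying 3'.
Intended log window:
  5: combined inputs 11 / 3
  6: recursing at 3 carrying 0
  7: recursing at 1 carrying 3
  8: checkpoint: 4
Execution walk:
  grade_run([11, 6, 9, 2, 9, 1]) -> 11  [called from shape_report, line 18]
Log origins:
  1: logged in main at line 32
  2: logged in shape_report at line 17
  3: logged in grade_run at line 8
  4: logged in grade_run at line 13
  5: logged in shape_report at line 20
  6-27: logged in screen_input at line 4
A correct fix: line 5: replace `*` with `-`.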